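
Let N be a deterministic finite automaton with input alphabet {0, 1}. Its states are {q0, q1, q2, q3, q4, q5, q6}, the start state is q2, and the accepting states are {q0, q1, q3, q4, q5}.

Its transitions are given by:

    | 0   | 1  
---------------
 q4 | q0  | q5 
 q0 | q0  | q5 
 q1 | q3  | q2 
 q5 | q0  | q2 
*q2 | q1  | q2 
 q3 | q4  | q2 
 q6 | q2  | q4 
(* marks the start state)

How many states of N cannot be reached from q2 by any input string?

No path from q2 leads to q6; the other 6 states are all reachable.

1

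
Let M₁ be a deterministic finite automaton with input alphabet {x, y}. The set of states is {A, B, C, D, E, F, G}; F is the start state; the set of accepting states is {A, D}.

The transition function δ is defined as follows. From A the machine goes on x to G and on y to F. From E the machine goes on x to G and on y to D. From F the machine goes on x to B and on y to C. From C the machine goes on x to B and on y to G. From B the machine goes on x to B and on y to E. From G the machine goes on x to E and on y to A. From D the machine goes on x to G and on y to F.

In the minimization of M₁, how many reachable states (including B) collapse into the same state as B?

P0 = {A,D} | {B,C,E,F,G}.
Refine {B,C,E,F,G} on symbol y: members go to different blocks, giving {B,C,F} and {E,G}.
On input y, block {B,C,F} splits into {B,C} and {F}.
The partition is now stable with 4 blocks: {A,D} | {B,C} | {E,G} | {F}.
State B belongs to the block {B,C}, which has 2 states.

2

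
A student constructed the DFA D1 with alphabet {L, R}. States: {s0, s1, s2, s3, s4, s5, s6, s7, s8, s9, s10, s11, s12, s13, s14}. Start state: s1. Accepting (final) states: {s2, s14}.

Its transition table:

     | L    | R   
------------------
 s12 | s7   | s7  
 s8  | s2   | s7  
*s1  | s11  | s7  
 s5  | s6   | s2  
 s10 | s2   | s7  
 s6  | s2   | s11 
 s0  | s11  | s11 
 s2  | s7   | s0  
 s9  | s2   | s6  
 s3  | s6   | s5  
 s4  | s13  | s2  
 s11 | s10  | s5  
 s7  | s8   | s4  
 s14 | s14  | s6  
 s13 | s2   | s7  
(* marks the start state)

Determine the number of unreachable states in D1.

4

BFS from s1 reaches {s0, s1, s2, s4, s5, s6, s7, s8, s10, s11, s13}; the 4 state(s) s3, s9, s12, s14 are never visited.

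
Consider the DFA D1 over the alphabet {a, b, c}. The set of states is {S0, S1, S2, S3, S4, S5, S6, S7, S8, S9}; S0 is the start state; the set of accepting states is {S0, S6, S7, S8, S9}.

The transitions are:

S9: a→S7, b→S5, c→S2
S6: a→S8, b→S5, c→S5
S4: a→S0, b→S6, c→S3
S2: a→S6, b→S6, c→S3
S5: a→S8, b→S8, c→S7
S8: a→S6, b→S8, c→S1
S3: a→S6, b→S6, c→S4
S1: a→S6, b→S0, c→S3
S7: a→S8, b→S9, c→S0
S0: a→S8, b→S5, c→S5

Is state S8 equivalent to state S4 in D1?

No

All states are reachable from the start state.
Initial partition by acceptance: {S0,S6,S7,S8,S9} | {S1,S2,S3,S4,S5}.
Refine {S0,S6,S7,S8,S9} on symbol b: members go to different blocks, giving {S0,S6,S9} and {S7,S8}.
Refine {S1,S2,S3,S4,S5} on symbol a: members go to different blocks, giving {S1,S2,S3,S4} and {S5}.
On input c, block {S0,S6,S9} splits into {S0,S6} and {S9}.
Split {S7,S8} by δ(·,a) → {S7} and {S8}.
Stable partition: {S0,S6} | {S1,S2,S3,S4} | {S7} | {S5} | {S9} | {S8} — 6 equivalence classes.
S8 and S4 end up in different blocks, so they are distinguishable. For instance, the string 'ε' is accepted from only S8.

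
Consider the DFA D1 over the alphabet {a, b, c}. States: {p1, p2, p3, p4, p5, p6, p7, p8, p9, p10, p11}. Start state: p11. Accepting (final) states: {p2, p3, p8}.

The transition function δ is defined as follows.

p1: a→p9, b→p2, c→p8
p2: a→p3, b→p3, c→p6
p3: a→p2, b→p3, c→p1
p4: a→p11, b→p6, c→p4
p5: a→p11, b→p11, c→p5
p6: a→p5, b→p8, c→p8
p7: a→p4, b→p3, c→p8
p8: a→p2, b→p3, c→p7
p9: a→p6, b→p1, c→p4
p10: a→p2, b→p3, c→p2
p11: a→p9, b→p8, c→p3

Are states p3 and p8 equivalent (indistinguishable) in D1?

Reachable states from the start: {p1,p2,p3,p4,p5,p6,p7,p8,p9,p11}. Unreachable: {p10} — drop them.
Start with accepting vs non-accepting: {p2,p3,p8} | {p1,p4,p5,p6,p7,p9,p11}.
Split {p1,p4,p5,p6,p7,p9,p11} by δ(·,b) → {p1,p6,p7,p11} and {p4,p5,p9}.
The partition is now stable with 3 blocks: {p2,p3,p8} | {p1,p6,p7,p11} | {p4,p5,p9}.
p3 and p8 lie in the same block of the stable partition, so they are equivalent — no string distinguishes them.

Yes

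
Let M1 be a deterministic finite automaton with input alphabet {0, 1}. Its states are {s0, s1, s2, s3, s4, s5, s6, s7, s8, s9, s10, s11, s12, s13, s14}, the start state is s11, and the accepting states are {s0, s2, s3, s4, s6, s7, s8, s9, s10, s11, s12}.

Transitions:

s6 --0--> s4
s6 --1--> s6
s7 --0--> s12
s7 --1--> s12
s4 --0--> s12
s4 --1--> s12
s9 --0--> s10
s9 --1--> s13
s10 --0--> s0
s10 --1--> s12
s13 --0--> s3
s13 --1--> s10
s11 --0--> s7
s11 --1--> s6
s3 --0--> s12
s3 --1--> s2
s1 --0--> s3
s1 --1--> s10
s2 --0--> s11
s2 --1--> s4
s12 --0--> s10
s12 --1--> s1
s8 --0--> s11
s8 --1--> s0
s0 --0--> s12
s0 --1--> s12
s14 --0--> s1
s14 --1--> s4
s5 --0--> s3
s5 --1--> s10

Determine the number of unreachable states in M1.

No path from s11 leads to s5, s8, s9, s13, s14; the other 10 states are all reachable.

5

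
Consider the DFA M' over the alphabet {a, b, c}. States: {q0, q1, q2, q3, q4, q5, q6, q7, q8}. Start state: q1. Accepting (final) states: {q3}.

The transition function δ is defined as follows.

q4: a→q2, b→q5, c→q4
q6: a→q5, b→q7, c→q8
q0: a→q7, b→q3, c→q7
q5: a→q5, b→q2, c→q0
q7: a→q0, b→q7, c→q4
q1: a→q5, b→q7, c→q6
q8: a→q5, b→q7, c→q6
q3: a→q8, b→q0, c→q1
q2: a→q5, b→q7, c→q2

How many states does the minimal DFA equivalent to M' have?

6

All states are reachable from the start state.
Initial partition by acceptance: {q3} | {q0,q1,q2,q4,q5,q6,q7,q8}.
Split {q0,q1,q2,q4,q5,q6,q7,q8} by δ(·,b) → {q1,q2,q4,q5,q6,q7,q8} and {q0}.
On input a, block {q1,q2,q4,q5,q6,q7,q8} splits into {q1,q2,q4,q5,q6,q8} and {q7}.
Split {q1,q2,q4,q5,q6,q8} by δ(·,b) → {q1,q2,q6,q8} and {q4,q5}.
Refine {q4,q5} on symbol a: members go to different blocks, giving {q4} and {q5}.
No further refinement is possible. Final partition (6 blocks): {q3} | {q1,q2,q6,q8} | {q0} | {q7} | {q4} | {q5}.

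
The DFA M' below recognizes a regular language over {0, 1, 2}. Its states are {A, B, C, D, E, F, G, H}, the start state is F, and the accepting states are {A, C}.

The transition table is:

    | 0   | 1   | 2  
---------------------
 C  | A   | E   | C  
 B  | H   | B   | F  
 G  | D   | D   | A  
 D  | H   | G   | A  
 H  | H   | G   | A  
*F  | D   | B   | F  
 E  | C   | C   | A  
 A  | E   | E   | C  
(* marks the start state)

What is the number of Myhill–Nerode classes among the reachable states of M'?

Start with accepting vs non-accepting: {A,C} | {B,D,E,F,G,H}.
On input 0, block {A,C} splits into {A} and {C}.
On input 0, block {B,D,E,F,G,H} splits into {B,D,F,G,H} and {E}.
Refine {B,D,F,G,H} on symbol 2: members go to different blocks, giving {D,G,H} and {B,F}.
The partition is now stable with 5 blocks: {A} | {D,G,H} | {C} | {E} | {B,F}.

5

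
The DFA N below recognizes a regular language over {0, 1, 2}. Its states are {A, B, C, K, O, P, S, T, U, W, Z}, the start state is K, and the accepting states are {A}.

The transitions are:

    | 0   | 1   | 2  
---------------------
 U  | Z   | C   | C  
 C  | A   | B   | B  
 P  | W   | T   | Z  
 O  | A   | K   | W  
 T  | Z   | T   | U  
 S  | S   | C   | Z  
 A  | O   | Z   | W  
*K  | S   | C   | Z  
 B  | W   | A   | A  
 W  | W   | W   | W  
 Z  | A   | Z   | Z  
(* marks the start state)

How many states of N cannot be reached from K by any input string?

No path from K leads to P, T, U; the other 8 states are all reachable.

3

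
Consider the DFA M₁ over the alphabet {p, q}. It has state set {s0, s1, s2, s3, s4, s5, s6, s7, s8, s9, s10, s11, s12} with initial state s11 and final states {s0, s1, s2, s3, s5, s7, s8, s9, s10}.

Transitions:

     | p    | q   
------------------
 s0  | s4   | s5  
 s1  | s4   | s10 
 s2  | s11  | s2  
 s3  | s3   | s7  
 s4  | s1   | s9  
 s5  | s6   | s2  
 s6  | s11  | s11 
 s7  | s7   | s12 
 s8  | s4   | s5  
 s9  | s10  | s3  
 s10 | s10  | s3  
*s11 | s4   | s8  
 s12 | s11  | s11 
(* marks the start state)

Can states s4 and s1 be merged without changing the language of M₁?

Reachable states from the start: {s1,s2,s3,s4,s5,s6,s7,s8,s9,s10,s11,s12}. Unreachable: {s0} — drop them.
Initial partition by acceptance: {s1,s2,s3,s5,s7,s8,s9,s10} | {s4,s6,s11,s12}.
On input p, block {s1,s2,s3,s5,s7,s8,s9,s10} splits into {s1,s2,s5,s8} and {s3,s7,s9,s10}.
Refine {s1,s2,s5,s8} on symbol q: members go to different blocks, giving {s2,s5,s8} and {s1}.
On input p, block {s4,s6,s11,s12} splits into {s6,s11,s12} and {s4}.
On input p, block {s2,s5,s8} splits into {s2,s5} and {s8}.
Split {s6,s11,s12} by δ(·,p) → {s6,s12} and {s11}.
Refine {s2,s5} on symbol p: members go to different blocks, giving {s2} and {s5}.
Refine {s3,s7,s9,s10} on symbol q: members go to different blocks, giving {s3,s9,s10} and {s7}.
Refine {s3,s9,s10} on symbol q: members go to different blocks, giving {s9,s10} and {s3}.
No further refinement is possible. Final partition (10 blocks): {s2} | {s6,s12} | {s9,s10} | {s1} | {s4} | {s8} | {s11} | {s5} | {s7} | {s3}.
s4 and s1 end up in different blocks, so they are distinguishable. For instance, the string 'ε' is accepted from only s1.

No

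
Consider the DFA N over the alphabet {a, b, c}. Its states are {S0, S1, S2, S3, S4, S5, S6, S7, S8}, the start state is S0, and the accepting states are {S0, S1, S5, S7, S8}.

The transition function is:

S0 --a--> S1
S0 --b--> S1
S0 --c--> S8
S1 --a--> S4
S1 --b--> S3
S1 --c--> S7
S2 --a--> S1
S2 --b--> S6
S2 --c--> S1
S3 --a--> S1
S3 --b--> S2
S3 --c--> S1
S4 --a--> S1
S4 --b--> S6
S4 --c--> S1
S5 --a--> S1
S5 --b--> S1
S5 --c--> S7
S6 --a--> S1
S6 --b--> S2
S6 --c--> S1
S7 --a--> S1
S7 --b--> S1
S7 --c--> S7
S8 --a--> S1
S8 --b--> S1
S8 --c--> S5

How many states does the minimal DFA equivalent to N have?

Every state is reachable, so we keep all 9.
P0 = {S0,S1,S5,S7,S8} | {S2,S3,S4,S6}.
Refine {S0,S1,S5,S7,S8} on symbol a: members go to different blocks, giving {S0,S5,S7,S8} and {S1}.
The partition is now stable with 3 blocks: {S0,S5,S7,S8} | {S2,S3,S4,S6} | {S1}.

3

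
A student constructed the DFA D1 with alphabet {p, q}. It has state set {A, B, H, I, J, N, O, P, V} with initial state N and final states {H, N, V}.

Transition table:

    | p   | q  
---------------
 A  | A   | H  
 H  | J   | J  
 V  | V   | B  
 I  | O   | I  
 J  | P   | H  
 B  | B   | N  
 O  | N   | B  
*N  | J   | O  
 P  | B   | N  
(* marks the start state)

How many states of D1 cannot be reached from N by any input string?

Starting at N and following transitions, the reachable set is {B, H, J, N, O, P}. That leaves A, I, V unreachable — 3 in total.

3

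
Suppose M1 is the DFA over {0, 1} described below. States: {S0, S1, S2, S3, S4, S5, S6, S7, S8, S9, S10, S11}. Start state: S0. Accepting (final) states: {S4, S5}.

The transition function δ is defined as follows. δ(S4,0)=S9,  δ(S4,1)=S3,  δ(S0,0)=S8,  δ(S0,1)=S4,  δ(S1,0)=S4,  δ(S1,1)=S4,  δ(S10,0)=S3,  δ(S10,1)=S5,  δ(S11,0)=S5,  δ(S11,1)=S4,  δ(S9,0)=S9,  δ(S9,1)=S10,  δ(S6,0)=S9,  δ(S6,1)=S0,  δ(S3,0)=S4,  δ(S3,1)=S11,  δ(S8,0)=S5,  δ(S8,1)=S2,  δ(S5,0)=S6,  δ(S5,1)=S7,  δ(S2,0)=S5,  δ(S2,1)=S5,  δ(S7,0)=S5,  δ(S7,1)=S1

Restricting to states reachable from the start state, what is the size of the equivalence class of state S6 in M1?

2

Every state is reachable, so we keep all 12.
Start with accepting vs non-accepting: {S4,S5} | {S0,S1,S2,S3,S6,S7,S8,S9,S10,S11}.
Refine {S0,S1,S2,S3,S6,S7,S8,S9,S10,S11} on symbol 0: members go to different blocks, giving {S1,S2,S3,S7,S8,S11} and {S0,S6,S9,S10}.
Split {S1,S2,S3,S7,S8,S11} by δ(·,1) → {S1,S2,S11} and {S3,S7,S8}.
Split {S0,S6,S9,S10} by δ(·,0) → {S0,S10} and {S6,S9}.
The partition is now stable with 5 blocks: {S4,S5} | {S1,S2,S11} | {S0,S10} | {S3,S7,S8} | {S6,S9}.
The equivalence class containing S6 is {S6,S9}, of size 2.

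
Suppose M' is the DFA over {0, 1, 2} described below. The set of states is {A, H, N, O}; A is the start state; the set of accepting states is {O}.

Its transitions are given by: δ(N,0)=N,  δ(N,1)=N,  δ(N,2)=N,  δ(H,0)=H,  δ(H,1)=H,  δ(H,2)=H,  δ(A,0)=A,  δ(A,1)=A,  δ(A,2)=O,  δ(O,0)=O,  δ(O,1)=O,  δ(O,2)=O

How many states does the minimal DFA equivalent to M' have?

First remove the unreachable states {H,N}; 2 states remain.
P0 = {O} | {A}.
No further refinement is possible. Final partition (2 blocks): {O} | {A}.

2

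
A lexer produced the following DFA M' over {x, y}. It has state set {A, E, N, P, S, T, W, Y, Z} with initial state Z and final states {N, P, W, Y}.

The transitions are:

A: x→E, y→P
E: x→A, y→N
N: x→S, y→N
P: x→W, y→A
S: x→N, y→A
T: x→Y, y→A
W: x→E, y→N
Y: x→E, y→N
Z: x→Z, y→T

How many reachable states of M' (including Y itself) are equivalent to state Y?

Start with accepting vs non-accepting: {N,P,W,Y} | {A,E,S,T,Z}.
Refine {N,P,W,Y} on symbol x: members go to different blocks, giving {N,W,Y} and {P}.
On input x, block {A,E,S,T,Z} splits into {A,E,Z} and {S,T}.
On input x, block {N,W,Y} splits into {W,Y} and {N}.
Refine {A,E,Z} on symbol y: members go to different blocks, giving {Z} and {E} and {A}.
Refine {S,T} on symbol x: members go to different blocks, giving {S} and {T}.
No further refinement is possible. Final partition (8 blocks): {W,Y} | {Z} | {P} | {S} | {N} | {E} | {A} | {T}.
State Y belongs to the block {W,Y}, which has 2 states.

2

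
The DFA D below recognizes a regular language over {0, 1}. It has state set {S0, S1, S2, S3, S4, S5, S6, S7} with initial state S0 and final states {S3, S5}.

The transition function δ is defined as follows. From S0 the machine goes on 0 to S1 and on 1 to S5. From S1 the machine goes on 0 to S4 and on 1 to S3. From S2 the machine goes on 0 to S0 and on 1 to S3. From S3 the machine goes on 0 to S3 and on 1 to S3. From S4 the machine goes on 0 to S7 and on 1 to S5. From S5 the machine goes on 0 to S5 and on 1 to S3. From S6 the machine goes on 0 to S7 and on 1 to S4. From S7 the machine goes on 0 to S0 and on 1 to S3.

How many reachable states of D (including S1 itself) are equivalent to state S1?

4

First remove the unreachable states {S2,S6}; 6 states remain.
Start with accepting vs non-accepting: {S3,S5} | {S0,S1,S4,S7}.
The partition is now stable with 2 blocks: {S3,S5} | {S0,S1,S4,S7}.
State S1 belongs to the block {S0,S1,S4,S7}, which has 4 states.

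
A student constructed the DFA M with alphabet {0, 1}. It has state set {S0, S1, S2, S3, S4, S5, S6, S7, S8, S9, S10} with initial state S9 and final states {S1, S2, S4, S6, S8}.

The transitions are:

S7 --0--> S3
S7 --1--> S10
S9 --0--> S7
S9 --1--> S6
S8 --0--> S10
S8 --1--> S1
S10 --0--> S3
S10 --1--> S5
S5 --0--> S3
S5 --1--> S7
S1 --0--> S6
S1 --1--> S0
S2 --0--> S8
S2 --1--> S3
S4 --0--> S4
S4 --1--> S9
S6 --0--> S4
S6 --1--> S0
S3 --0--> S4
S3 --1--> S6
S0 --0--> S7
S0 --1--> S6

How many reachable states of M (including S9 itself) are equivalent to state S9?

Reachable states from the start: {S0,S3,S4,S5,S6,S7,S9,S10}. Unreachable: {S1,S2,S8} — drop them.
Start with accepting vs non-accepting: {S4,S6} | {S0,S3,S5,S7,S9,S10}.
On input 0, block {S0,S3,S5,S7,S9,S10} splits into {S0,S5,S7,S9,S10} and {S3}.
Split {S0,S5,S7,S9,S10} by δ(·,0) → {S5,S7,S10} and {S0,S9}.
No further refinement is possible. Final partition (4 blocks): {S4,S6} | {S5,S7,S10} | {S3} | {S0,S9}.
State S9 belongs to the block {S0,S9}, which has 2 states.

2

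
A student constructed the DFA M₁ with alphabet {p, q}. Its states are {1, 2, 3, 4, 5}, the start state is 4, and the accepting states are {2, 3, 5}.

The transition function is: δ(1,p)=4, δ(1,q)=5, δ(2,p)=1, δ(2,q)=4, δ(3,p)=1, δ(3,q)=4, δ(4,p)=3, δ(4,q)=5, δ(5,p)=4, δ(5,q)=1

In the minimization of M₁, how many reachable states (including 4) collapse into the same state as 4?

1

Reachable states from the start: {1,3,4,5}. Unreachable: {2} — drop them.
Start with accepting vs non-accepting: {3,5} | {1,4}.
Split {1,4} by δ(·,p) → {1} and {4}.
Refine {3,5} on symbol p: members go to different blocks, giving {3} and {5}.
No further refinement is possible. Final partition (4 blocks): {3} | {1} | {4} | {5}.
The equivalence class containing 4 is {4}, of size 1.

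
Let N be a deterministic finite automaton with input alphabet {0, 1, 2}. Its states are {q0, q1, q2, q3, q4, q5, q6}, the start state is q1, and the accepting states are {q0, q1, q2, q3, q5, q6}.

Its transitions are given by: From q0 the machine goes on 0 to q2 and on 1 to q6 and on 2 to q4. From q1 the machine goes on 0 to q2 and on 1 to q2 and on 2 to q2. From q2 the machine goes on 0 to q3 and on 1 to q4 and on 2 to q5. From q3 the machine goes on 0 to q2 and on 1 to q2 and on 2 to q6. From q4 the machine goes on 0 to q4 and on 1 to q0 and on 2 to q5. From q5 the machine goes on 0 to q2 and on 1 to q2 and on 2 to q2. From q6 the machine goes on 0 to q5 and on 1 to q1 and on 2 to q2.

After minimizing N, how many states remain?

6

P0 = {q0,q1,q2,q3,q5,q6} | {q4}.
Split {q0,q1,q2,q3,q5,q6} by δ(·,1) → {q0,q1,q3,q5,q6} and {q2}.
Split {q0,q1,q3,q5,q6} by δ(·,0) → {q0,q1,q3,q5} and {q6}.
On input 1, block {q0,q1,q3,q5} splits into {q1,q3,q5} and {q0}.
Split {q1,q3,q5} by δ(·,2) → {q1,q5} and {q3}.
No further refinement is possible. Final partition (6 blocks): {q1,q5} | {q4} | {q2} | {q6} | {q0} | {q3}.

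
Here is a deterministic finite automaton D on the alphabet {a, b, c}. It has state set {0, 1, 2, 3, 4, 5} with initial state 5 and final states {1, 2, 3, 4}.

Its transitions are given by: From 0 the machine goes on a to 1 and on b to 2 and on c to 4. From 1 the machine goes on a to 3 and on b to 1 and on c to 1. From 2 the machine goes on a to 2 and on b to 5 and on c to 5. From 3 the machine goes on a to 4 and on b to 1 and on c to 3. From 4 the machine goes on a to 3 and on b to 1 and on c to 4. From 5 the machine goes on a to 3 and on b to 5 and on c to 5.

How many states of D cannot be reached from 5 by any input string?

2

Starting at 5 and following transitions, the reachable set is {1, 3, 4, 5}. That leaves 0, 2 unreachable — 2 in total.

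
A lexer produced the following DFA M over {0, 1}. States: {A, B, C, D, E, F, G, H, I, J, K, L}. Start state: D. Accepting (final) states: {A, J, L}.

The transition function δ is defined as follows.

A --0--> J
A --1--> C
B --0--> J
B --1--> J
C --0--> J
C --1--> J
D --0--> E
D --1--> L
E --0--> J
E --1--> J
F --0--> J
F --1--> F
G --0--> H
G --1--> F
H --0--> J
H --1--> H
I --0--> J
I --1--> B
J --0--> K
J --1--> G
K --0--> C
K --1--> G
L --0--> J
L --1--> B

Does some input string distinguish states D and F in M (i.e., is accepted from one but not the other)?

Yes

First remove the unreachable states {A,I}; 10 states remain.
Start with accepting vs non-accepting: {J,L} | {B,C,D,E,F,G,H,K}.
Refine {J,L} on symbol 0: members go to different blocks, giving {J} and {L}.
Split {B,C,D,E,F,G,H,K} by δ(·,0) → {B,C,E,F,H} and {D,G,K}.
Refine {B,C,E,F,H} on symbol 1: members go to different blocks, giving {B,C,E} and {F,H}.
Split {D,G,K} by δ(·,0) → {D,K} and {G}.
Split {D,K} by δ(·,1) → {D} and {K}.
The partition is now stable with 7 blocks: {J} | {B,C,E} | {L} | {D} | {F,H} | {G} | {K}.
D and F end up in different blocks, so they are distinguishable. For instance, the string '0' is accepted from only F.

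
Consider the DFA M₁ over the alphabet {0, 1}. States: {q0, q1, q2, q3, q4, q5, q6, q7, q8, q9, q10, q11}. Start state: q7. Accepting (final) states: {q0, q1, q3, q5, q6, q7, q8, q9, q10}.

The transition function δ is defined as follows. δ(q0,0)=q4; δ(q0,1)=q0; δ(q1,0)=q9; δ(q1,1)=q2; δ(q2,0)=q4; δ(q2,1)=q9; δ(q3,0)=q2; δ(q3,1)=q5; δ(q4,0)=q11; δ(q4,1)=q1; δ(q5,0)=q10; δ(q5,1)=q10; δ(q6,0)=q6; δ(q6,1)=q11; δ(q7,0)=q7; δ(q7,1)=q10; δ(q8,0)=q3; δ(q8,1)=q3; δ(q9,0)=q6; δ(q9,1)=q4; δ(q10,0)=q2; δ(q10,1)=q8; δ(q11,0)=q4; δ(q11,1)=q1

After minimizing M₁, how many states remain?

5

States {q0} cannot be reached from the start state, so discard them.
P0 = {q1,q3,q5,q6,q7,q8,q9,q10} | {q2,q4,q11}.
On input 0, block {q1,q3,q5,q6,q7,q8,q9,q10} splits into {q1,q5,q6,q7,q8,q9} and {q3,q10}.
Split {q1,q5,q6,q7,q8,q9} by δ(·,0) → {q1,q6,q7,q9} and {q5,q8}.
Split {q1,q6,q7,q9} by δ(·,1) → {q1,q6,q9} and {q7}.
No further refinement is possible. Final partition (5 blocks): {q1,q6,q9} | {q2,q4,q11} | {q3,q10} | {q5,q8} | {q7}.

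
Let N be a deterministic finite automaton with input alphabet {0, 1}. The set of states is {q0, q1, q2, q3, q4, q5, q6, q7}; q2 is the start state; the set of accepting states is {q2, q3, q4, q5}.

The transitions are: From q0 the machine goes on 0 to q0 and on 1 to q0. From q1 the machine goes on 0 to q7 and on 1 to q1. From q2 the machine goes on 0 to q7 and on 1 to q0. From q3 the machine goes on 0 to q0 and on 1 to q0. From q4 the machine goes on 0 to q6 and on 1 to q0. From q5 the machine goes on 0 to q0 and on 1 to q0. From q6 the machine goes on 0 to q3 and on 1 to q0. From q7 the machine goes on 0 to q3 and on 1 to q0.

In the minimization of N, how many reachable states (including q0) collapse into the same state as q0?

States {q1,q4,q5,q6} cannot be reached from the start state, so discard them.
P0 = {q2,q3} | {q0,q7}.
Split {q0,q7} by δ(·,0) → {q0} and {q7}.
On input 0, block {q2,q3} splits into {q2} and {q3}.
The partition is now stable with 4 blocks: {q2} | {q0} | {q7} | {q3}.
State q0 belongs to the block {q0}, which has 1 states.

1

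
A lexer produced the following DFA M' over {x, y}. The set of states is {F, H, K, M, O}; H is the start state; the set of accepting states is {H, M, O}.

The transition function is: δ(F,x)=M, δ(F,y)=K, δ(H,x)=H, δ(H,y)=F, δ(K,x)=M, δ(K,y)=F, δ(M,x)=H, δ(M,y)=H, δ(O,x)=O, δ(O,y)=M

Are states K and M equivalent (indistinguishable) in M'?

Reachable states from the start: {F,H,K,M}. Unreachable: {O} — drop them.
Start with accepting vs non-accepting: {H,M} | {F,K}.
Split {H,M} by δ(·,y) → {H} and {M}.
Stable partition: {H} | {F,K} | {M} — 3 equivalence classes.
K and M end up in different blocks, so they are distinguishable. For instance, the string 'ε' is accepted from only M.

No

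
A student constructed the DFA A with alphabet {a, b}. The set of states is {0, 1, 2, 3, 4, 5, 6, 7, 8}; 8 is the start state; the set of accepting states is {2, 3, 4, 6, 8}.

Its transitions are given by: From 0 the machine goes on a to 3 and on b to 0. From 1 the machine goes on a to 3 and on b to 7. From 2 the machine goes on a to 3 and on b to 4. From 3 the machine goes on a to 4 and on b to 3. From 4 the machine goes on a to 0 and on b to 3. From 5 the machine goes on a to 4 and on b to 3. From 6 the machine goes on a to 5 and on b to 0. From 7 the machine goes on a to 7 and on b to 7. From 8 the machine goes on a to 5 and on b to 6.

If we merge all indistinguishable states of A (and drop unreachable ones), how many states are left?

States {1,2,7} cannot be reached from the start state, so discard them.
P0 = {3,4,6,8} | {0,5}.
Refine {3,4,6,8} on symbol a: members go to different blocks, giving {4,6,8} and {3}.
Split {4,6,8} by δ(·,b) → {4} and {6} and {8}.
On input a, block {0,5} splits into {0} and {5}.
The partition is now stable with 6 blocks: {4} | {0} | {3} | {6} | {8} | {5}.

6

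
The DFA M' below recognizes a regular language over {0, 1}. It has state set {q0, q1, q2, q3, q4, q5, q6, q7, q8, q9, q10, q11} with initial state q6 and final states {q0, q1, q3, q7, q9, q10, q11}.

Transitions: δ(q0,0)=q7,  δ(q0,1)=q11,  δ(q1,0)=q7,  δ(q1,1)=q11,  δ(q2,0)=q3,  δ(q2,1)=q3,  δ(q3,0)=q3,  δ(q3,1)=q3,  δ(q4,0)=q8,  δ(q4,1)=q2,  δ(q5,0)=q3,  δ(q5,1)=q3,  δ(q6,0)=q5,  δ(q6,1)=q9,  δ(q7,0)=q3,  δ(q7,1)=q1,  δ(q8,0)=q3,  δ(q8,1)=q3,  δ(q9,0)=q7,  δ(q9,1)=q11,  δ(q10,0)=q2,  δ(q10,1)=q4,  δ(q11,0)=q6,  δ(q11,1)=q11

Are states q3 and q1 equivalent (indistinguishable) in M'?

Reachable states from the start: {q1,q3,q5,q6,q7,q9,q11}. Unreachable: {q0,q2,q4,q8,q10} — drop them.
Start with accepting vs non-accepting: {q1,q3,q7,q9,q11} | {q5,q6}.
Refine {q1,q3,q7,q9,q11} on symbol 0: members go to different blocks, giving {q1,q3,q7,q9} and {q11}.
On input 1, block {q1,q3,q7,q9} splits into {q1,q9} and {q3,q7}.
Split {q5,q6} by δ(·,0) → {q5} and {q6}.
On input 1, block {q3,q7} splits into {q3} and {q7}.
No further refinement is possible. Final partition (6 blocks): {q1,q9} | {q5} | {q11} | {q3} | {q6} | {q7}.
q3 and q1 end up in different blocks, so they are distinguishable. For instance, the string '10' is accepted from only q3.

No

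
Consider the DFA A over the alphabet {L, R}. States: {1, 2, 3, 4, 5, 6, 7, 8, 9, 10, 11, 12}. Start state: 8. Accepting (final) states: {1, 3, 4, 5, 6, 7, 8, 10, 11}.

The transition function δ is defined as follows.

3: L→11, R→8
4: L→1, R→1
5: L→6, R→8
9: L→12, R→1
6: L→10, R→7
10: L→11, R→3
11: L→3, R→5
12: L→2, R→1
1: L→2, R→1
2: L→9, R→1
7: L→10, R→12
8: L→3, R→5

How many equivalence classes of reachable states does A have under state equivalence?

First remove the unreachable states {4}; 11 states remain.
Initial partition by acceptance: {1,3,5,6,7,8,10,11} | {2,9,12}.
On input L, block {1,3,5,6,7,8,10,11} splits into {3,5,6,7,8,10,11} and {1}.
Split {3,5,6,7,8,10,11} by δ(·,R) → {3,5,6,8,10,11} and {7}.
Split {3,5,6,8,10,11} by δ(·,R) → {3,5,8,10,11} and {6}.
Split {3,5,8,10,11} by δ(·,L) → {3,8,10,11} and {5}.
On input R, block {3,8,10,11} splits into {3,10} and {8,11}.
Split {3,10} by δ(·,R) → {3} and {10}.
Stable partition: {3} | {2,9,12} | {1} | {7} | {6} | {5} | {8,11} | {10} — 8 equivalence classes.

8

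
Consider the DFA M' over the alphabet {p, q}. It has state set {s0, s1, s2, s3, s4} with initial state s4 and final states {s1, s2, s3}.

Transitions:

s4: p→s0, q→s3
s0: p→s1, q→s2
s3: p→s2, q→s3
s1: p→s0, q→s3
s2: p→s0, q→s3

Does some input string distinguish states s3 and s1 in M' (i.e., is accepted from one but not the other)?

Every state is reachable, so we keep all 5.
P0 = {s1,s2,s3} | {s0,s4}.
On input p, block {s1,s2,s3} splits into {s1,s2} and {s3}.
Refine {s0,s4} on symbol p: members go to different blocks, giving {s0} and {s4}.
No further refinement is possible. Final partition (4 blocks): {s1,s2} | {s0} | {s3} | {s4}.
s3 and s1 end up in different blocks, so they are distinguishable. For instance, the string 'p' is accepted from only s3.

Yes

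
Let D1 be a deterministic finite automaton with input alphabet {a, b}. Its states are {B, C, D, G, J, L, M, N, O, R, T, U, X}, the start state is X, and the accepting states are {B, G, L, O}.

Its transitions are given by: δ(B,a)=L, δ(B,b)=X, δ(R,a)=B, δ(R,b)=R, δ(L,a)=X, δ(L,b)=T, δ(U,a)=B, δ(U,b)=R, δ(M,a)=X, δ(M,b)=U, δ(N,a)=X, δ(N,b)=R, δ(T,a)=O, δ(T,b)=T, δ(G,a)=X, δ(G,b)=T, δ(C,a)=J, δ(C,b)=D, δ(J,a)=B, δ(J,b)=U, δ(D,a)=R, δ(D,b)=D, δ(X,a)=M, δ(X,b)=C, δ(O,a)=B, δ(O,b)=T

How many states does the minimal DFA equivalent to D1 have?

8

Reachable states from the start: {B,C,D,J,L,M,O,R,T,U,X}. Unreachable: {G,N} — drop them.
Start with accepting vs non-accepting: {B,L,O} | {C,D,J,M,R,T,U,X}.
Refine {B,L,O} on symbol a: members go to different blocks, giving {B,O} and {L}.
Split {B,O} by δ(·,a) → {O} and {B}.
Split {C,D,J,M,R,T,U,X} by δ(·,a) → {C,D,M,X} and {J,R,U} and {T}.
Split {C,D,M,X} by δ(·,a) → {M,X} and {C,D}.
On input b, block {M,X} splits into {M} and {X}.
No further refinement is possible. Final partition (8 blocks): {O} | {M} | {L} | {B} | {J,R,U} | {T} | {C,D} | {X}.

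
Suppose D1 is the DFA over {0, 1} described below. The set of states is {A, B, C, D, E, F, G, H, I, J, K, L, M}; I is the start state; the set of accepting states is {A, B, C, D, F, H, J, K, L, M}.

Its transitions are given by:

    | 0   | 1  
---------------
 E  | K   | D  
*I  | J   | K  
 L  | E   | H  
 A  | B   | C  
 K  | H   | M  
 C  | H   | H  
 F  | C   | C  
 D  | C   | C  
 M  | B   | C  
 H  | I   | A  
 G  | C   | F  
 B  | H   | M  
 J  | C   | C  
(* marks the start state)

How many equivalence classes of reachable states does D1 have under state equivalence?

Reachable states from the start: {A,B,C,H,I,J,K,M}. Unreachable: {D,E,F,G,L} — drop them.
Start with accepting vs non-accepting: {A,B,C,H,J,K,M} | {I}.
Split {A,B,C,H,J,K,M} by δ(·,0) → {A,B,C,J,K,M} and {H}.
Split {A,B,C,J,K,M} by δ(·,0) → {A,J,M} and {B,C,K}.
Split {B,C,K} by δ(·,1) → {B,K} and {C}.
Split {A,J,M} by δ(·,0) → {A,M} and {J}.
No further refinement is possible. Final partition (6 blocks): {A,M} | {I} | {H} | {B,K} | {C} | {J}.

6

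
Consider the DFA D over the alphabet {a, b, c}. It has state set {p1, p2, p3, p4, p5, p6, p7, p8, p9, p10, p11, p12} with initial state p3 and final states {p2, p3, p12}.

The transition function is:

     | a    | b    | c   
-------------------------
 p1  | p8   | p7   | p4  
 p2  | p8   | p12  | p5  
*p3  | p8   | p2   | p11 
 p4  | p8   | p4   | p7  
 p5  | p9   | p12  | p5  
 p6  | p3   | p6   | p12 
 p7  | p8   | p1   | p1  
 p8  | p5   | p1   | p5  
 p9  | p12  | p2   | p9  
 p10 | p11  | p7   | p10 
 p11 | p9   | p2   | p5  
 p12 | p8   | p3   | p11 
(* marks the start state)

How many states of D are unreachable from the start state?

2

BFS from p3 reaches {p1, p2, p3, p4, p5, p7, p8, p9, p11, p12}; the 2 state(s) p6, p10 are never visited.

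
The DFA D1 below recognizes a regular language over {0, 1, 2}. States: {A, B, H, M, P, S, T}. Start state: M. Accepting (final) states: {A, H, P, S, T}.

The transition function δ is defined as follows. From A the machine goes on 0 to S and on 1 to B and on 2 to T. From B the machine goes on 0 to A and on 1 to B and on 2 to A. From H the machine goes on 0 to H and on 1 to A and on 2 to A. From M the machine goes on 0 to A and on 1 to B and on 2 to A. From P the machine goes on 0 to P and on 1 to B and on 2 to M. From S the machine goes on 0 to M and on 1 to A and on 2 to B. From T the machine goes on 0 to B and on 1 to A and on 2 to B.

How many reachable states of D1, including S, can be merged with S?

2

First remove the unreachable states {H,P}; 5 states remain.
P0 = {A,S,T} | {B,M}.
On input 0, block {A,S,T} splits into {S,T} and {A}.
The partition is now stable with 3 blocks: {S,T} | {B,M} | {A}.
State S belongs to the block {S,T}, which has 2 states.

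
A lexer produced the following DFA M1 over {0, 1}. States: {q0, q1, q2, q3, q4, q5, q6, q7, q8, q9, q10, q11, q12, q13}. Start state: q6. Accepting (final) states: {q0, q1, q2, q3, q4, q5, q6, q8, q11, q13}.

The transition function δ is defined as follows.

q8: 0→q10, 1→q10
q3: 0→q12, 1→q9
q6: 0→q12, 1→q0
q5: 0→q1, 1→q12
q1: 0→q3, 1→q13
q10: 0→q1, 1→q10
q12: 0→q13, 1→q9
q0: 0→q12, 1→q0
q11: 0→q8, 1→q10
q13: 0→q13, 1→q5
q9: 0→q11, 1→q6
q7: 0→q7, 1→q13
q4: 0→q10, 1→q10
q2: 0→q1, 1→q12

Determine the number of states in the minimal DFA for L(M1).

States {q2,q4,q7} cannot be reached from the start state, so discard them.
Start with accepting vs non-accepting: {q0,q1,q3,q5,q6,q8,q11,q13} | {q9,q10,q12}.
Refine {q0,q1,q3,q5,q6,q8,q11,q13} on symbol 0: members go to different blocks, giving {q0,q3,q6,q8} and {q1,q5,q11,q13}.
Refine {q0,q3,q6,q8} on symbol 1: members go to different blocks, giving {q0,q6} and {q3,q8}.
Split {q9,q10,q12} by δ(·,1) → {q10,q12} and {q9}.
Refine {q10,q12} on symbol 1: members go to different blocks, giving {q10} and {q12}.
Split {q1,q5,q11,q13} by δ(·,0) → {q1,q11} and {q5,q13}.
On input 1, block {q1,q11} splits into {q1} and {q11}.
Refine {q3,q8} on symbol 0: members go to different blocks, giving {q3} and {q8}.
Split {q5,q13} by δ(·,0) → {q5} and {q13}.
Stable partition: {q0,q6} | {q10} | {q1} | {q3} | {q9} | {q12} | {q5} | {q11} | {q8} | {q13} — 10 equivalence classes.

10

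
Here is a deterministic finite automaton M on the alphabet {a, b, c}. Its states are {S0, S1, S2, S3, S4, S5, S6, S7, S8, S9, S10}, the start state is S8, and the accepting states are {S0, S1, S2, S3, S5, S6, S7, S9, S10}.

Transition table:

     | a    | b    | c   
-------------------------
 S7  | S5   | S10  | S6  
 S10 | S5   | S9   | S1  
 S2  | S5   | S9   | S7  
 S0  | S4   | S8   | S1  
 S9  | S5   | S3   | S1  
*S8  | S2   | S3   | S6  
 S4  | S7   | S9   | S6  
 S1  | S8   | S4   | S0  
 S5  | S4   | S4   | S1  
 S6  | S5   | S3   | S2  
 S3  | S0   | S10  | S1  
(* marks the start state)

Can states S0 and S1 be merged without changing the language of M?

Yes

P0 = {S0,S1,S2,S3,S5,S6,S7,S9,S10} | {S4,S8}.
Refine {S0,S1,S2,S3,S5,S6,S7,S9,S10} on symbol a: members go to different blocks, giving {S2,S3,S6,S7,S9,S10} and {S0,S1,S5}.
Split {S2,S3,S6,S7,S9,S10} by δ(·,c) → {S2,S6,S7} and {S3,S9,S10}.
The partition is now stable with 4 blocks: {S2,S6,S7} | {S4,S8} | {S0,S1,S5} | {S3,S9,S10}.
S0 and S1 lie in the same block of the stable partition, so they are equivalent — no string distinguishes them.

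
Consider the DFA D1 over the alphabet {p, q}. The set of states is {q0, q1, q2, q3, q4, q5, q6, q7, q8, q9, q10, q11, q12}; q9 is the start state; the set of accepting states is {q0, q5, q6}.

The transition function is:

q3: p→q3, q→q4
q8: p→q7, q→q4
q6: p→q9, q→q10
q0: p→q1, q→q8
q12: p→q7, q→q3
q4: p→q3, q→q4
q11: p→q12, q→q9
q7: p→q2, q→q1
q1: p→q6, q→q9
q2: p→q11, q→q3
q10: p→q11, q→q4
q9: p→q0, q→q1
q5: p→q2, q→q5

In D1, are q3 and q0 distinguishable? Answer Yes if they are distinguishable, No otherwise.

States {q5} cannot be reached from the start state, so discard them.
Start with accepting vs non-accepting: {q0,q6} | {q1,q2,q3,q4,q7,q8,q9,q10,q11,q12}.
Split {q1,q2,q3,q4,q7,q8,q9,q10,q11,q12} by δ(·,p) → {q2,q3,q4,q7,q8,q10,q11,q12} and {q1,q9}.
Split {q2,q3,q4,q7,q8,q10,q11,q12} by δ(·,q) → {q2,q3,q4,q8,q10,q12} and {q7,q11}.
Refine {q2,q3,q4,q8,q10,q12} on symbol p: members go to different blocks, giving {q2,q8,q10,q12} and {q3,q4}.
Stable partition: {q0,q6} | {q2,q8,q10,q12} | {q1,q9} | {q7,q11} | {q3,q4} — 5 equivalence classes.
q3 and q0 end up in different blocks, so they are distinguishable. For instance, the string 'ε' is accepted from only q0.

Yes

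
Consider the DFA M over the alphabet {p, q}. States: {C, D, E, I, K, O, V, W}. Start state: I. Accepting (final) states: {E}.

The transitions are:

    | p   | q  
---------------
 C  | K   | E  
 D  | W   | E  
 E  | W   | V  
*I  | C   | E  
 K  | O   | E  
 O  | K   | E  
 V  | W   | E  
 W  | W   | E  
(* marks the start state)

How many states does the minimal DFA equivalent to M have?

First remove the unreachable states {D}; 7 states remain.
Start with accepting vs non-accepting: {E} | {C,I,K,O,V,W}.
The partition is now stable with 2 blocks: {E} | {C,I,K,O,V,W}.

2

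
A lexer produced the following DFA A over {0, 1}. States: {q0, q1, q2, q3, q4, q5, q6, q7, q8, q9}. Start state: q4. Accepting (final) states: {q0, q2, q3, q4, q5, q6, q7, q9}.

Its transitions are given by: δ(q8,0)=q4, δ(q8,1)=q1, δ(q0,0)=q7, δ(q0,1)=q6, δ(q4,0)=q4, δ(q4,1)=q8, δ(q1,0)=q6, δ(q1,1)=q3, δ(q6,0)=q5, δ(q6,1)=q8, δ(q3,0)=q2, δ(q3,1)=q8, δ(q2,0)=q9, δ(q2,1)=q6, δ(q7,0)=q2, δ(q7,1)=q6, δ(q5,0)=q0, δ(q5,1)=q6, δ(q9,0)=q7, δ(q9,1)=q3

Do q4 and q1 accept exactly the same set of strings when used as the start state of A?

Every state is reachable, so we keep all 10.
P0 = {q0,q2,q3,q4,q5,q6,q7,q9} | {q1,q8}.
Refine {q0,q2,q3,q4,q5,q6,q7,q9} on symbol 1: members go to different blocks, giving {q0,q2,q5,q7,q9} and {q3,q4,q6}.
Refine {q1,q8} on symbol 1: members go to different blocks, giving {q1} and {q8}.
Refine {q3,q4,q6} on symbol 0: members go to different blocks, giving {q3,q6} and {q4}.
No further refinement is possible. Final partition (5 blocks): {q0,q2,q5,q7,q9} | {q1} | {q3,q6} | {q8} | {q4}.
q4 and q1 end up in different blocks, so they are distinguishable. For instance, the string 'ε' is accepted from only q4.

No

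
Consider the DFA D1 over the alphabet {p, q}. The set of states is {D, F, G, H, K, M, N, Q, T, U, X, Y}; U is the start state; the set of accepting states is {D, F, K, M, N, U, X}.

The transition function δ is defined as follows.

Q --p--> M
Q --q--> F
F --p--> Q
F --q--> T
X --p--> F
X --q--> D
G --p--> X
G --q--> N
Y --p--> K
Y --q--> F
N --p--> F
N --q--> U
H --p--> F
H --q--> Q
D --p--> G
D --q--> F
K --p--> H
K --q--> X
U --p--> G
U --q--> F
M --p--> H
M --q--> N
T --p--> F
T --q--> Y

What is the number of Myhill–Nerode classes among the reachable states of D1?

Start with accepting vs non-accepting: {D,F,K,M,N,U,X} | {G,H,Q,T,Y}.
Refine {D,F,K,M,N,U,X} on symbol p: members go to different blocks, giving {D,F,K,M,U} and {N,X}.
Refine {D,F,K,M,U} on symbol q: members go to different blocks, giving {K,M} and {D,U} and {F}.
Refine {G,H,Q,T,Y} on symbol p: members go to different blocks, giving {Q,Y} and {H,T} and {G}.
The partition is now stable with 7 blocks: {K,M} | {Q,Y} | {N,X} | {D,U} | {F} | {H,T} | {G}.

7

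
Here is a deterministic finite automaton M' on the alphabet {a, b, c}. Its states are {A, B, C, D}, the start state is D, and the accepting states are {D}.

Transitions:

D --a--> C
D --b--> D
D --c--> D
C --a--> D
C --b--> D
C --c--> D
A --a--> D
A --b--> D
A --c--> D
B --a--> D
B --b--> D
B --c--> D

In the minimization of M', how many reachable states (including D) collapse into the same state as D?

1

Reachable states from the start: {C,D}. Unreachable: {A,B} — drop them.
P0 = {D} | {C}.
No further refinement is possible. Final partition (2 blocks): {D} | {C}.
The equivalence class containing D is {D}, of size 1.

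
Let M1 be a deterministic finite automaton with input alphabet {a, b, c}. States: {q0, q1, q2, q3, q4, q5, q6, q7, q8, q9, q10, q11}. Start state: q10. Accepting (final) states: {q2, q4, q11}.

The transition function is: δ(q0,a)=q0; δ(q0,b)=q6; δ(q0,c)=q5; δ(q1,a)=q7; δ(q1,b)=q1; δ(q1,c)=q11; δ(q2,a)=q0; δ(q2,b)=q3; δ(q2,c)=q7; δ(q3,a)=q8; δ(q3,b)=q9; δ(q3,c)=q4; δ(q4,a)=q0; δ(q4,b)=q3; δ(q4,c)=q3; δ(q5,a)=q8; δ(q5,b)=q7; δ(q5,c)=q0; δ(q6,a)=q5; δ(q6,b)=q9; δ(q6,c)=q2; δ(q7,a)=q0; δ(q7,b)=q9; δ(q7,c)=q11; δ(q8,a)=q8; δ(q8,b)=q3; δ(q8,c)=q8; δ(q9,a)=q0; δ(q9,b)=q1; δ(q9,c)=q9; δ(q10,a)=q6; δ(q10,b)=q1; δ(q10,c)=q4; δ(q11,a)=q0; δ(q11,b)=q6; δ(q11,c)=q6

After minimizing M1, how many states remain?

Initial partition by acceptance: {q2,q4,q11} | {q0,q1,q3,q5,q6,q7,q8,q9,q10}.
On input c, block {q0,q1,q3,q5,q6,q7,q8,q9,q10} splits into {q1,q3,q6,q7,q10} and {q0,q5,q8,q9}.
Refine {q1,q3,q6,q7,q10} on symbol a: members go to different blocks, giving {q3,q6,q7} and {q1,q10}.
Refine {q0,q5,q8,q9} on symbol b: members go to different blocks, giving {q0,q5,q8} and {q9}.
No further refinement is possible. Final partition (5 blocks): {q2,q4,q11} | {q3,q6,q7} | {q0,q5,q8} | {q1,q10} | {q9}.

5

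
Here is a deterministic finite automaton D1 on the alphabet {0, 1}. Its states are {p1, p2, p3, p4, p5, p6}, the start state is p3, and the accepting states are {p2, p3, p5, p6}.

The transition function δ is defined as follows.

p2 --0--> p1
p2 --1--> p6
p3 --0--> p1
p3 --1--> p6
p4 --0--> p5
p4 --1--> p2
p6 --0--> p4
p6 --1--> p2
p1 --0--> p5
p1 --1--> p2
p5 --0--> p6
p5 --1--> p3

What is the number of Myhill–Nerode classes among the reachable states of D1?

3

P0 = {p2,p3,p5,p6} | {p1,p4}.
On input 0, block {p2,p3,p5,p6} splits into {p2,p3,p6} and {p5}.
No further refinement is possible. Final partition (3 blocks): {p2,p3,p6} | {p1,p4} | {p5}.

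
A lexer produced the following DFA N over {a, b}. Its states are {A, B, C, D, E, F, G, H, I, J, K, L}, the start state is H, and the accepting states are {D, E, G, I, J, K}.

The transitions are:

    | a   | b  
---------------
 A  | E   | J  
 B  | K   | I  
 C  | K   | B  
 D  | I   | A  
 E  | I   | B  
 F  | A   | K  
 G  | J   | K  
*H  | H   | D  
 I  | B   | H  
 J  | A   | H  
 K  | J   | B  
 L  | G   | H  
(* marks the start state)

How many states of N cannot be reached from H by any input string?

4

BFS from H reaches {A, B, D, E, H, I, J, K}; the 4 state(s) C, F, G, L are never visited.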